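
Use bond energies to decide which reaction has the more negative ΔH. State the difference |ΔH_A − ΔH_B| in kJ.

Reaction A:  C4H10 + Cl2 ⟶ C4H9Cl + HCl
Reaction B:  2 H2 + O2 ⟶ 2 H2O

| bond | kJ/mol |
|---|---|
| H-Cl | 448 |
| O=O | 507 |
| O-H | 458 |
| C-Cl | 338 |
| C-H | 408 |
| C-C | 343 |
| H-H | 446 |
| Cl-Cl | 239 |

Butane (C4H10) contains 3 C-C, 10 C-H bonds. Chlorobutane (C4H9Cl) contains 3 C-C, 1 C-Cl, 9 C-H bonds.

Reaction A:
  Bonds broken (reactants):
    C-C: 3 × 343 = 1029
    C-H: 10 × 408 = 4080
    Cl-Cl: 1 × 239 = 239
    Σ(broken) = 5348 kJ
  Bonds formed (products):
    C-C: 3 × 343 = 1029
    C-Cl: 1 × 338 = 338
    C-H: 9 × 408 = 3672
    H-Cl: 1 × 448 = 448
    Σ(formed) = 5487 kJ
  ΔH_A = 5348 − 5487 = −139 kJ
Reaction B:
  Bonds broken (reactants):
    H-H: 2 × 446 = 892
    O=O: 1 × 507 = 507
    Σ(broken) = 1399 kJ
  Bonds formed (products):
    O-H: 4 × 458 = 1832
    Σ(formed) = 1832 kJ
  ΔH_B = 1399 − 1832 = −433 kJ
ΔH_A − ΔH_B = +294 kJ, so reaction B has the more negative ΔH; |ΔH_A − ΔH_B| = 294 kJ.

Reaction B, by 294 kJ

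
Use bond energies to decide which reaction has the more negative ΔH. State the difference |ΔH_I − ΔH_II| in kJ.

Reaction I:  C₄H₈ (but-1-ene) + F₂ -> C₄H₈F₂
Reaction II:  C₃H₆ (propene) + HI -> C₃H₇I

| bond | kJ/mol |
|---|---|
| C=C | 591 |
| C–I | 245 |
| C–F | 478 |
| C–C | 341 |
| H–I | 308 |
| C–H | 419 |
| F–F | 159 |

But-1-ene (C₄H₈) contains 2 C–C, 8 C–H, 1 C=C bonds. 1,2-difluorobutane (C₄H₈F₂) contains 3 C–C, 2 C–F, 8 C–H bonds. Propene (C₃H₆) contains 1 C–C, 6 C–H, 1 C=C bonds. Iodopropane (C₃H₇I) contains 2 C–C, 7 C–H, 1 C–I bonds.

Reaction I:
  Bonds broken (reactants):
    C–C: 2 × 341 = 682
    C–H: 8 × 419 = 3352
    C=C: 1 × 591 = 591
    F–F: 1 × 159 = 159
    Σ(broken) = 4784 kJ
  Bonds formed (products):
    C–C: 3 × 341 = 1023
    C–F: 2 × 478 = 956
    C–H: 8 × 419 = 3352
    Σ(formed) = 5331 kJ
  ΔH_I = 4784 − 5331 = −547 kJ
Reaction II:
  Bonds broken (reactants):
    C–C: 1 × 341 = 341
    C–H: 6 × 419 = 2514
    C=C: 1 × 591 = 591
    H–I: 1 × 308 = 308
    Σ(broken) = 3754 kJ
  Bonds formed (products):
    C–C: 2 × 341 = 682
    C–H: 7 × 419 = 2933
    C–I: 1 × 245 = 245
    Σ(formed) = 3860 kJ
  ΔH_II = 3754 − 3860 = −106 kJ
ΔH_I − ΔH_II = −441 kJ, so reaction I has the more negative ΔH; |ΔH_I − ΔH_II| = 441 kJ.

Reaction I, by 441 kJ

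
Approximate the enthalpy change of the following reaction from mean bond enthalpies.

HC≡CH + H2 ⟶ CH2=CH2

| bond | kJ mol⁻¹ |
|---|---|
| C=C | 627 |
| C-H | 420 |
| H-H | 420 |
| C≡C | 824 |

Bonds broken (reactants):
  C≡C: 1 × 824 = 824
  C-H: 2 × 420 = 840
  H-H: 1 × 420 = 420
  Σ(broken) = 2084 kJ
Bonds formed (products):
  C-H: 4 × 420 = 1680
  C=C: 1 × 627 = 627
  Σ(formed) = 2307 kJ
ΔH = Σ(broken) − Σ(formed) = 2084 − 2307 = −223 kJ

ΔH ≈ −223 kJ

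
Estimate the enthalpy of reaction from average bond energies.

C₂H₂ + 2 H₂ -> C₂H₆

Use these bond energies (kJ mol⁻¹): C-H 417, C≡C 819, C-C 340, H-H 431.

ΔH ≈ −327 kJ

Bonds broken (reactants):
  C≡C: 1 × 819 = 819
  C-H: 2 × 417 = 834
  H-H: 2 × 431 = 862
  Σ(broken) = 2515 kJ
Bonds formed (products):
  C-C: 1 × 340 = 340
  C-H: 6 × 417 = 2502
  Σ(formed) = 2842 kJ
ΔH = Σ(broken) − Σ(formed) = 2515 − 2842 = −327 kJ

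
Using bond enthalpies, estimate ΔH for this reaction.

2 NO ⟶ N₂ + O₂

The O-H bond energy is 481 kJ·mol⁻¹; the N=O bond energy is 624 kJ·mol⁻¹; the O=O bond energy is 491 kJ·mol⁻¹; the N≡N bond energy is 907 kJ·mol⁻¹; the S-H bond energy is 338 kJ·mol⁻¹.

ΔH ≈ −150 kJ

Bonds broken (reactants):
  N=O: 2 × 624 = 1248
  Σ(broken) = 1248 kJ
Bonds formed (products):
  N≡N: 1 × 907 = 907
  O=O: 1 × 491 = 491
  Σ(formed) = 1398 kJ
ΔH = Σ(broken) − Σ(formed) = 1248 − 1398 = −150 kJ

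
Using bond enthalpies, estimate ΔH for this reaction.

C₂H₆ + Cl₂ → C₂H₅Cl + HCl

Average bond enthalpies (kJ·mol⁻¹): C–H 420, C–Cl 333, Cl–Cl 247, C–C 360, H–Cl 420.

Bonds broken (reactants):
  C–C: 1 × 360 = 360
  C–H: 6 × 420 = 2520
  Cl–Cl: 1 × 247 = 247
  Σ(broken) = 3127 kJ
Bonds formed (products):
  C–C: 1 × 360 = 360
  C–Cl: 1 × 333 = 333
  C–H: 5 × 420 = 2100
  H–Cl: 1 × 420 = 420
  Σ(formed) = 3213 kJ
ΔH = Σ(broken) − Σ(formed) = 3127 − 3213 = −86 kJ

ΔH ≈ −86 kJ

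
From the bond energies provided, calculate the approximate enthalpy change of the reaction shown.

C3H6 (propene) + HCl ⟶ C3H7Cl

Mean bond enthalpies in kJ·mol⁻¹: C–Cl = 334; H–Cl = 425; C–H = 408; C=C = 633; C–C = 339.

Bonds broken (reactants):
  C–C: 1 × 339 = 339
  C–H: 6 × 408 = 2448
  C=C: 1 × 633 = 633
  H–Cl: 1 × 425 = 425
  Σ(broken) = 3845 kJ
Bonds formed (products):
  C–C: 2 × 339 = 678
  C–Cl: 1 × 334 = 334
  C–H: 7 × 408 = 2856
  Σ(formed) = 3868 kJ
ΔH = Σ(broken) − Σ(formed) = 3845 − 3868 = −23 kJ

ΔH ≈ −23 kJ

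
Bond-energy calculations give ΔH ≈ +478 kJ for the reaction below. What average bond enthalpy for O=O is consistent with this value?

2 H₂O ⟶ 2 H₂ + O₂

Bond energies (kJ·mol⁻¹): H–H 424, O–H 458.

D(O=O) ≈ 506 kJ/mol

Let D be the O=O bond energy.
Σ(broken) = 4×458 = 1832
Σ(formed) = 2×424 + 1×D = 848 + D
ΔH = Σ(broken) − Σ(formed) = (1832) − (848 + D) = +984 − D
Setting this equal to +478 kJ gives D = 506 kJ/mol.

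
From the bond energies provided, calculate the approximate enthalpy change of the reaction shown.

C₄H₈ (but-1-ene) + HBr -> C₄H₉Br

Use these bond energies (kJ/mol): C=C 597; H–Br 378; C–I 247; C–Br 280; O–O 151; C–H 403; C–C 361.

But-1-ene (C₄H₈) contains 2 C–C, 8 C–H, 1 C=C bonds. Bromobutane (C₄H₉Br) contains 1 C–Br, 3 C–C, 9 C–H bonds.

Bonds broken (reactants):
  C–C: 2 × 361 = 722
  C–H: 8 × 403 = 3224
  C=C: 1 × 597 = 597
  H–Br: 1 × 378 = 378
  Σ(broken) = 4921 kJ
Bonds formed (products):
  C–Br: 1 × 280 = 280
  C–C: 3 × 361 = 1083
  C–H: 9 × 403 = 3627
  Σ(formed) = 4990 kJ
ΔH = Σ(broken) − Σ(formed) = 4921 − 4990 = −69 kJ

ΔH ≈ −69 kJ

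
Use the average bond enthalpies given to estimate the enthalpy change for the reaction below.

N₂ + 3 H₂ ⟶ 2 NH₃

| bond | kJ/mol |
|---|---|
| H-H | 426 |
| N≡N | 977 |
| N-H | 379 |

ΔH ≈ −19 kJ

Bonds broken (reactants):
  H-H: 3 × 426 = 1278
  N≡N: 1 × 977 = 977
  Σ(broken) = 2255 kJ
Bonds formed (products):
  N-H: 6 × 379 = 2274
  Σ(formed) = 2274 kJ
ΔH = Σ(broken) − Σ(formed) = 2255 − 2274 = −19 kJ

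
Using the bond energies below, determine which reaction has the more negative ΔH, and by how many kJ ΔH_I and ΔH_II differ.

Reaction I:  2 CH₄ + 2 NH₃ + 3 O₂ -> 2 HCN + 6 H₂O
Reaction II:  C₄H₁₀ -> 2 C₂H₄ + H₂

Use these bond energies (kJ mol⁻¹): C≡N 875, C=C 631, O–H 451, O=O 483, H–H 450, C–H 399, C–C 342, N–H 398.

Reaction I, by 1043 kJ

Reaction I:
  Bonds broken (reactants):
    C–H: 8 × 399 = 3192
    N–H: 6 × 398 = 2388
    O=O: 3 × 483 = 1449
    Σ(broken) = 7029 kJ
  Bonds formed (products):
    C≡N: 2 × 875 = 1750
    C–H: 2 × 399 = 798
    O–H: 12 × 451 = 5412
    Σ(formed) = 7960 kJ
  ΔH_I = 7029 − 7960 = −931 kJ
Reaction II:
  Bonds broken (reactants):
    C–C: 3 × 342 = 1026
    C–H: 10 × 399 = 3990
    Σ(broken) = 5016 kJ
  Bonds formed (products):
    C–H: 8 × 399 = 3192
    C=C: 2 × 631 = 1262
    H–H: 1 × 450 = 450
    Σ(formed) = 4904 kJ
  ΔH_II = 5016 − 4904 = +112 kJ
ΔH_I − ΔH_II = −1043 kJ, so reaction I has the more negative ΔH; |ΔH_I − ΔH_II| = 1043 kJ.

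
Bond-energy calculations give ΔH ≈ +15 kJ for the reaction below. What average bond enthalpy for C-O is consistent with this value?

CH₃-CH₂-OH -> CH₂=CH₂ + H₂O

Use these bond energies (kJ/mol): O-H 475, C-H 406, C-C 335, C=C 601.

Let D be the C-O bond energy.
Σ(broken) = 1×335 + 5×406 + 1×D + 1×475 = 2840 + D
Σ(formed) = 4×406 + 1×601 + 2×475 = 3175
ΔH = Σ(broken) − Σ(formed) = (2840 + D) − (3175) = −335 + D
Setting this equal to +15 kJ gives D = 350 kJ/mol.

D(C-O) ≈ 350 kJ/mol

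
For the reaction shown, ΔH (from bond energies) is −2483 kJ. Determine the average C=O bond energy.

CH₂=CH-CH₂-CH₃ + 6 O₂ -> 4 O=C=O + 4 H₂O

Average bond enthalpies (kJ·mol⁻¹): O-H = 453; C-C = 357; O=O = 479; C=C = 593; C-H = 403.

Let D be the C=O bond energy.
Σ(broken) = 2×357 + 8×403 + 1×593 + 6×479 = 7405
Σ(formed) = 8×D + 8×453 = 3624 + 8D
ΔH = Σ(broken) − Σ(formed) = (7405) − (3624 + 8D) = +3781 − 8D
Setting this equal to −2483 kJ gives 8D = 6264, so D = 783 kJ/mol.

D(C=O) ≈ 783 kJ/mol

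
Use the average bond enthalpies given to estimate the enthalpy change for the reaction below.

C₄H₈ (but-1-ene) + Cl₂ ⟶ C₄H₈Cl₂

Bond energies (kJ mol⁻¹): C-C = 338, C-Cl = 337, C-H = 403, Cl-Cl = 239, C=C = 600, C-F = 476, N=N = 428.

Bonds broken (reactants):
  C-C: 2 × 338 = 676
  C-H: 8 × 403 = 3224
  C=C: 1 × 600 = 600
  Cl-Cl: 1 × 239 = 239
  Σ(broken) = 4739 kJ
Bonds formed (products):
  C-C: 3 × 338 = 1014
  C-Cl: 2 × 337 = 674
  C-H: 8 × 403 = 3224
  Σ(formed) = 4912 kJ
ΔH = Σ(broken) − Σ(formed) = 4739 − 4912 = −173 kJ

ΔH ≈ −173 kJ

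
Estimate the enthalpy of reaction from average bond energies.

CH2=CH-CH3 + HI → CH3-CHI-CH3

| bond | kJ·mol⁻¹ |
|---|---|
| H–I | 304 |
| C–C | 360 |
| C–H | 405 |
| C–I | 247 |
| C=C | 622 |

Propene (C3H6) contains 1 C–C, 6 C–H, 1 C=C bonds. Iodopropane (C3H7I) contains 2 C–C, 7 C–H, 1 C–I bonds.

ΔH ≈ −86 kJ

Bonds broken (reactants):
  C–C: 1 × 360 = 360
  C–H: 6 × 405 = 2430
  C=C: 1 × 622 = 622
  H–I: 1 × 304 = 304
  Σ(broken) = 3716 kJ
Bonds formed (products):
  C–C: 2 × 360 = 720
  C–H: 7 × 405 = 2835
  C–I: 1 × 247 = 247
  Σ(formed) = 3802 kJ
ΔH = Σ(broken) − Σ(formed) = 3716 − 3802 = −86 kJ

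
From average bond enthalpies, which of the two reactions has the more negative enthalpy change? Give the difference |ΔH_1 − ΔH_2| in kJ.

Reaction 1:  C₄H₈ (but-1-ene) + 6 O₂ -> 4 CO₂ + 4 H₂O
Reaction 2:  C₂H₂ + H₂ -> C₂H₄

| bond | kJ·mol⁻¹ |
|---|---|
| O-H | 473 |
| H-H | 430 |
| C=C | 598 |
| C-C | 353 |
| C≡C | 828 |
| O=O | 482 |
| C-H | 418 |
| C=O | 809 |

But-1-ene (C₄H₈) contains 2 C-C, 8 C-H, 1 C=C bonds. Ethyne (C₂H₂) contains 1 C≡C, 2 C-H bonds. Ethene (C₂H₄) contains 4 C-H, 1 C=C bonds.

Reaction 1, by 2540 kJ

Reaction 1:
  Bonds broken (reactants):
    C-C: 2 × 353 = 706
    C-H: 8 × 418 = 3344
    C=C: 1 × 598 = 598
    O=O: 6 × 482 = 2892
    Σ(broken) = 7540 kJ
  Bonds formed (products):
    C=O: 8 × 809 = 6472
    O-H: 8 × 473 = 3784
    Σ(formed) = 10256 kJ
  ΔH_1 = 7540 − 10256 = −2716 kJ
Reaction 2:
  Bonds broken (reactants):
    C≡C: 1 × 828 = 828
    C-H: 2 × 418 = 836
    H-H: 1 × 430 = 430
    Σ(broken) = 2094 kJ
  Bonds formed (products):
    C-H: 4 × 418 = 1672
    C=C: 1 × 598 = 598
    Σ(formed) = 2270 kJ
  ΔH_2 = 2094 − 2270 = −176 kJ
ΔH_1 − ΔH_2 = −2540 kJ, so reaction 1 has the more negative ΔH; |ΔH_1 − ΔH_2| = 2540 kJ.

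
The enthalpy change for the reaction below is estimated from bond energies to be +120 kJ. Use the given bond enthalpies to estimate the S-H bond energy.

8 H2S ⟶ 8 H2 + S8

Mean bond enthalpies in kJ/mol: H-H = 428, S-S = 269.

Let D be the S-H bond energy.
Σ(broken) = 16×D = 16D
Σ(formed) = 8×428 + 8×269 = 5576
ΔH = Σ(broken) − Σ(formed) = (16D) − (5576) = −5576 + 16D
Setting this equal to +120 kJ gives 16D = 5696, so D = 356 kJ/mol.

D(S-H) ≈ 356 kJ/mol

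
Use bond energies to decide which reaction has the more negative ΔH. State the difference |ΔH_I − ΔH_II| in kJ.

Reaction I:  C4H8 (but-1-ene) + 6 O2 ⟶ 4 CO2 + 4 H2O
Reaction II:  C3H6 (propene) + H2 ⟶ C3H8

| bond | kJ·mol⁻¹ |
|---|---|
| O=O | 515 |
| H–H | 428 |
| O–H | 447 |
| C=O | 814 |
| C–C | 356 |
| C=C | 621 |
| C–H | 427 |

Reaction I, by 2088 kJ

Reaction I:
  Bonds broken (reactants):
    C–C: 2 × 356 = 712
    C–H: 8 × 427 = 3416
    C=C: 1 × 621 = 621
    O=O: 6 × 515 = 3090
    Σ(broken) = 7839 kJ
  Bonds formed (products):
    C=O: 8 × 814 = 6512
    O–H: 8 × 447 = 3576
    Σ(formed) = 10088 kJ
  ΔH_I = 7839 − 10088 = −2249 kJ
Reaction II:
  Bonds broken (reactants):
    C–C: 1 × 356 = 356
    C–H: 6 × 427 = 2562
    C=C: 1 × 621 = 621
    H–H: 1 × 428 = 428
    Σ(broken) = 3967 kJ
  Bonds formed (products):
    C–C: 2 × 356 = 712
    C–H: 8 × 427 = 3416
    Σ(formed) = 4128 kJ
  ΔH_II = 3967 − 4128 = −161 kJ
ΔH_I − ΔH_II = −2088 kJ, so reaction I has the more negative ΔH; |ΔH_I − ΔH_II| = 2088 kJ.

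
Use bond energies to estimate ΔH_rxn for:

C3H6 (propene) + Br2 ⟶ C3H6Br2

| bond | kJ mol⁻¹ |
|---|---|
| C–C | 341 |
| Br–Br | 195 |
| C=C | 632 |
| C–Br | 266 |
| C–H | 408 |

ΔH ≈ −46 kJ

Bonds broken (reactants):
  Br–Br: 1 × 195 = 195
  C–C: 1 × 341 = 341
  C–H: 6 × 408 = 2448
  C=C: 1 × 632 = 632
  Σ(broken) = 3616 kJ
Bonds formed (products):
  C–Br: 2 × 266 = 532
  C–C: 2 × 341 = 682
  C–H: 6 × 408 = 2448
  Σ(formed) = 3662 kJ
ΔH = Σ(broken) − Σ(formed) = 3616 − 3662 = −46 kJ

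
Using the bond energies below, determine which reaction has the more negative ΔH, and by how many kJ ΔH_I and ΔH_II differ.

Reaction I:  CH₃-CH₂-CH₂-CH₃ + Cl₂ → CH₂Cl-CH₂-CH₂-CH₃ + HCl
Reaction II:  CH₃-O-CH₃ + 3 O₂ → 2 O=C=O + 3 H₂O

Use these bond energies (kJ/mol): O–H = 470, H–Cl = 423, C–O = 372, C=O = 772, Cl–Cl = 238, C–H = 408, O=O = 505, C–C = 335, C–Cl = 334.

Reaction I:
  Bonds broken (reactants):
    C–C: 3 × 335 = 1005
    C–H: 10 × 408 = 4080
    Cl–Cl: 1 × 238 = 238
    Σ(broken) = 5323 kJ
  Bonds formed (products):
    C–C: 3 × 335 = 1005
    C–Cl: 1 × 334 = 334
    C–H: 9 × 408 = 3672
    H–Cl: 1 × 423 = 423
    Σ(formed) = 5434 kJ
  ΔH_I = 5323 − 5434 = −111 kJ
Reaction II:
  Bonds broken (reactants):
    C–H: 6 × 408 = 2448
    C–O: 2 × 372 = 744
    O=O: 3 × 505 = 1515
    Σ(broken) = 4707 kJ
  Bonds formed (products):
    C=O: 4 × 772 = 3088
    O–H: 6 × 470 = 2820
    Σ(formed) = 5908 kJ
  ΔH_II = 4707 − 5908 = −1201 kJ
ΔH_I − ΔH_II = +1090 kJ, so reaction II has the more negative ΔH; |ΔH_I − ΔH_II| = 1090 kJ.

Reaction II, by 1090 kJ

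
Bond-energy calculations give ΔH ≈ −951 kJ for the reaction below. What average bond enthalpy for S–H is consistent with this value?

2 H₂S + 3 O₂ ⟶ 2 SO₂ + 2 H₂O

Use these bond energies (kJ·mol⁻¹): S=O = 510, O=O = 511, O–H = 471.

D(S–H) ≈ 360 kJ/mol

Let D be the S–H bond energy.
Σ(broken) = 3×511 + 4×D = 1533 + 4D
Σ(formed) = 4×471 + 4×510 = 3924
ΔH = Σ(broken) − Σ(formed) = (1533 + 4D) − (3924) = −2391 + 4D
Setting this equal to −951 kJ gives 4D = 1440, so D = 360 kJ/mol.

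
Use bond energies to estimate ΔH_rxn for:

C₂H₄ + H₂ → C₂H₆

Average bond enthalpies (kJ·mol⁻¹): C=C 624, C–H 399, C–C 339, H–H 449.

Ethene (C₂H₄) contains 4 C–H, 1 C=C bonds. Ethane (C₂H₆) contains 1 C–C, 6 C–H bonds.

Bonds broken (reactants):
  C–H: 4 × 399 = 1596
  C=C: 1 × 624 = 624
  H–H: 1 × 449 = 449
  Σ(broken) = 2669 kJ
Bonds formed (products):
  C–C: 1 × 339 = 339
  C–H: 6 × 399 = 2394
  Σ(formed) = 2733 kJ
ΔH = Σ(broken) − Σ(formed) = 2669 − 2733 = −64 kJ

ΔH ≈ −64 kJ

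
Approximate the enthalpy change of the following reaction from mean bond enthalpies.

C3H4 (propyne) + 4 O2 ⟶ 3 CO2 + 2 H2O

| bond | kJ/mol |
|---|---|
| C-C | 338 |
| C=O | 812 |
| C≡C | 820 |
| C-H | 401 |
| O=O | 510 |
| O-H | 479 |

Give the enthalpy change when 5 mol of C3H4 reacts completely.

Bonds broken (reactants):
  C≡C: 1 × 820 = 820
  C-C: 1 × 338 = 338
  C-H: 4 × 401 = 1604
  O=O: 4 × 510 = 2040
  Σ(broken) = 4802 kJ
Bonds formed (products):
  C=O: 6 × 812 = 4872
  O-H: 4 × 479 = 1916
  Σ(formed) = 6788 kJ
ΔH = Σ(broken) − Σ(formed) = 4802 − 6788 = −1986 kJ
For 5× the reaction as written: 5 × (−1986) = −9930 kJ

ΔH = −9930 kJ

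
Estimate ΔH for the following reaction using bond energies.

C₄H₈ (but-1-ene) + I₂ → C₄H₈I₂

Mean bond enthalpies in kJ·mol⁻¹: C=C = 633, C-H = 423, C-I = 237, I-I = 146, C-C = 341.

Bonds broken (reactants):
  C-C: 2 × 341 = 682
  C-H: 8 × 423 = 3384
  C=C: 1 × 633 = 633
  I-I: 1 × 146 = 146
  Σ(broken) = 4845 kJ
Bonds formed (products):
  C-C: 3 × 341 = 1023
  C-H: 8 × 423 = 3384
  C-I: 2 × 237 = 474
  Σ(formed) = 4881 kJ
ΔH = Σ(broken) − Σ(formed) = 4845 − 4881 = −36 kJ

ΔH ≈ −36 kJ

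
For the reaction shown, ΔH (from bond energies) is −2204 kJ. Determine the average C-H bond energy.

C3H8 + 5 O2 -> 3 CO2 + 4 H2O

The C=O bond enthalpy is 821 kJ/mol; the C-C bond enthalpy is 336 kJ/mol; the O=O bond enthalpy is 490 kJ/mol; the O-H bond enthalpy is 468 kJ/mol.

D(C-H) ≈ 418 kJ/mol

Let D be the C-H bond energy.
Σ(broken) = 2×336 + 8×D + 5×490 = 3122 + 8D
Σ(formed) = 6×821 + 8×468 = 8670
ΔH = Σ(broken) − Σ(formed) = (3122 + 8D) − (8670) = −5548 + 8D
Setting this equal to −2204 kJ gives 8D = 3344, so D = 418 kJ/mol.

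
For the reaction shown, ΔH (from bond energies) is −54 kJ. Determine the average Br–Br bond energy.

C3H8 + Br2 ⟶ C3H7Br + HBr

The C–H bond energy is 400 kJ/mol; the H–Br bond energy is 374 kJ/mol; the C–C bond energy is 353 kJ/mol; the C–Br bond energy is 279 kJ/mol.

Let D be the Br–Br bond energy.
Σ(broken) = 1×D + 2×353 + 8×400 = 3906 + D
Σ(formed) = 1×279 + 2×353 + 7×400 + 1×374 = 4159
ΔH = Σ(broken) − Σ(formed) = (3906 + D) − (4159) = −253 + D
Setting this equal to −54 kJ gives D = 199 kJ/mol.

D(Br–Br) ≈ 199 kJ/mol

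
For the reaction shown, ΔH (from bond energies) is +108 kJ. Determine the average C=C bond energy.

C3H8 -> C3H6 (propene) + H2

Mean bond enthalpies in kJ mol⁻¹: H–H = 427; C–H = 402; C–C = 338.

D(C=C) ≈ 607 kJ/mol

Let D be the C=C bond energy.
Σ(broken) = 2×338 + 8×402 = 3892
Σ(formed) = 1×338 + 6×402 + 1×D + 1×427 = 3177 + D
ΔH = Σ(broken) − Σ(formed) = (3892) − (3177 + D) = +715 − D
Setting this equal to +108 kJ gives D = 607 kJ/mol.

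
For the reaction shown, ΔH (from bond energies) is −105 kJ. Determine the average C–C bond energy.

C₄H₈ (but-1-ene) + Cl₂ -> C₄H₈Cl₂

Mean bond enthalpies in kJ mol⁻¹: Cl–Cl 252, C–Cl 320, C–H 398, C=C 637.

Let D be the C–C bond energy.
Σ(broken) = 2×D + 8×398 + 1×637 + 1×252 = 4073 + 2D
Σ(formed) = 3×D + 2×320 + 8×398 = 3824 + 3D
ΔH = Σ(broken) − Σ(formed) = (4073 + 2D) − (3824 + 3D) = +249 − D
Setting this equal to −105 kJ gives D = 354 kJ/mol.

D(C–C) ≈ 354 kJ/mol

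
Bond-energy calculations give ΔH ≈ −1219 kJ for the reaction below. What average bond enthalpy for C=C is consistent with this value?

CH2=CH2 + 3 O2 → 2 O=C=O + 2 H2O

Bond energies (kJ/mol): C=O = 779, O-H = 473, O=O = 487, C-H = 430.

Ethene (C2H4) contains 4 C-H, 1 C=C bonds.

Let D be the C=C bond energy.
Σ(broken) = 4×430 + 1×D + 3×487 = 3181 + D
Σ(formed) = 4×779 + 4×473 = 5008
ΔH = Σ(broken) − Σ(formed) = (3181 + D) − (5008) = −1827 + D
Setting this equal to −1219 kJ gives D = 608 kJ/mol.

D(C=C) ≈ 608 kJ/mol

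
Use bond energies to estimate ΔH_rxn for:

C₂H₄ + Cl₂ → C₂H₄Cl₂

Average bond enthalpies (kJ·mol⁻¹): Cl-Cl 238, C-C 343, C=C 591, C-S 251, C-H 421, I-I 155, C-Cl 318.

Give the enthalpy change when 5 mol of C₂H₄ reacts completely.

ΔH = −750 kJ

Bonds broken (reactants):
  C-H: 4 × 421 = 1684
  C=C: 1 × 591 = 591
  Cl-Cl: 1 × 238 = 238
  Σ(broken) = 2513 kJ
Bonds formed (products):
  C-C: 1 × 343 = 343
  C-Cl: 2 × 318 = 636
  C-H: 4 × 421 = 1684
  Σ(formed) = 2663 kJ
ΔH = Σ(broken) − Σ(formed) = 2513 − 2663 = −150 kJ
For 5× the reaction as written: 5 × (−150) = −750 kJ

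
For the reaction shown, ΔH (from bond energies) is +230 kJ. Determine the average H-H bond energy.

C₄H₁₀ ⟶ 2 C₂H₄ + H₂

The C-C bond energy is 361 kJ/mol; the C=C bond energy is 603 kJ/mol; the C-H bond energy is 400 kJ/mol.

D(H-H) ≈ 447 kJ/mol

Let D be the H-H bond energy.
Σ(broken) = 3×361 + 10×400 = 5083
Σ(formed) = 8×400 + 2×603 + 1×D = 4406 + D
ΔH = Σ(broken) − Σ(formed) = (5083) − (4406 + D) = +677 − D
Setting this equal to +230 kJ gives D = 447 kJ/mol.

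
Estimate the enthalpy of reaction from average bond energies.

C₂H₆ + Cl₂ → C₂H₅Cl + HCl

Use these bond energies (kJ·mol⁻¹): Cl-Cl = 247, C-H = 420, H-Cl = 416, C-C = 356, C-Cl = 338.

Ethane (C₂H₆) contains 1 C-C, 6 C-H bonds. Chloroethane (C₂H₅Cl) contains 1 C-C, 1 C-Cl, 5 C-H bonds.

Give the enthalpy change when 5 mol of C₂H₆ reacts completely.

Bonds broken (reactants):
  C-C: 1 × 356 = 356
  C-H: 6 × 420 = 2520
  Cl-Cl: 1 × 247 = 247
  Σ(broken) = 3123 kJ
Bonds formed (products):
  C-C: 1 × 356 = 356
  C-Cl: 1 × 338 = 338
  C-H: 5 × 420 = 2100
  H-Cl: 1 × 416 = 416
  Σ(formed) = 3210 kJ
ΔH = Σ(broken) − Σ(formed) = 3123 − 3210 = −87 kJ
For 5× the reaction as written: 5 × (−87) = −435 kJ

ΔH = −435 kJ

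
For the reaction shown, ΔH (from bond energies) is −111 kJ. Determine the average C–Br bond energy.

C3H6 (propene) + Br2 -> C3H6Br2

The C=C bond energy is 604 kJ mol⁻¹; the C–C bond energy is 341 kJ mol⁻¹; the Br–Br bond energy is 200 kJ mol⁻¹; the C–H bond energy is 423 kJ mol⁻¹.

Let D be the C–Br bond energy.
Σ(broken) = 1×200 + 1×341 + 6×423 + 1×604 = 3683
Σ(formed) = 2×D + 2×341 + 6×423 = 3220 + 2D
ΔH = Σ(broken) − Σ(formed) = (3683) − (3220 + 2D) = +463 − 2D
Setting this equal to −111 kJ gives 2D = 574, so D = 287 kJ/mol.

D(C–Br) ≈ 287 kJ/mol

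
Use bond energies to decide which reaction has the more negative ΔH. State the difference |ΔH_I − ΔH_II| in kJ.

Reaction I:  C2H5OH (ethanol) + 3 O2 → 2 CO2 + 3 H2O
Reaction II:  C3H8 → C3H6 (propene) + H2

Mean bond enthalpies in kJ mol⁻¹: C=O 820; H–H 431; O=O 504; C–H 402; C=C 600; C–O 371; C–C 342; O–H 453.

Reaction I:
  Bonds broken (reactants):
    C–C: 1 × 342 = 342
    C–H: 5 × 402 = 2010
    C–O: 1 × 371 = 371
    O–H: 1 × 453 = 453
    O=O: 3 × 504 = 1512
    Σ(broken) = 4688 kJ
  Bonds formed (products):
    C=O: 4 × 820 = 3280
    O–H: 6 × 453 = 2718
    Σ(formed) = 5998 kJ
  ΔH_I = 4688 − 5998 = −1310 kJ
Reaction II:
  Bonds broken (reactants):
    C–C: 2 × 342 = 684
    C–H: 8 × 402 = 3216
    Σ(broken) = 3900 kJ
  Bonds formed (products):
    C–C: 1 × 342 = 342
    C–H: 6 × 402 = 2412
    C=C: 1 × 600 = 600
    H–H: 1 × 431 = 431
    Σ(formed) = 3785 kJ
  ΔH_II = 3900 − 3785 = +115 kJ
ΔH_I − ΔH_II = −1425 kJ, so reaction I has the more negative ΔH; |ΔH_I − ΔH_II| = 1425 kJ.

Reaction I, by 1425 kJ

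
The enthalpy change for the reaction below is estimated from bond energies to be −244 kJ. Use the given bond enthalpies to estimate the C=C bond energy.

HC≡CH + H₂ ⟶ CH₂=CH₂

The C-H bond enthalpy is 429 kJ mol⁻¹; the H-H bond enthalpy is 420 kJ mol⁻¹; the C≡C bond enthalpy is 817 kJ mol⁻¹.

D(C=C) ≈ 623 kJ/mol

Let D be the C=C bond energy.
Σ(broken) = 1×817 + 2×429 + 1×420 = 2095
Σ(formed) = 4×429 + 1×D = 1716 + D
ΔH = Σ(broken) − Σ(formed) = (2095) − (1716 + D) = +379 − D
Setting this equal to −244 kJ gives D = 623 kJ/mol.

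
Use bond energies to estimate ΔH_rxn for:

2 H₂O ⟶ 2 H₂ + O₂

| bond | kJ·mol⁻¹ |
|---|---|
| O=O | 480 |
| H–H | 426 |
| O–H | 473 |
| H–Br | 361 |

ΔH ≈ +560 kJ

Bonds broken (reactants):
  O–H: 4 × 473 = 1892
  Σ(broken) = 1892 kJ
Bonds formed (products):
  H–H: 2 × 426 = 852
  O=O: 1 × 480 = 480
  Σ(formed) = 1332 kJ
ΔH = Σ(broken) − Σ(formed) = 1892 − 1332 = +560 kJ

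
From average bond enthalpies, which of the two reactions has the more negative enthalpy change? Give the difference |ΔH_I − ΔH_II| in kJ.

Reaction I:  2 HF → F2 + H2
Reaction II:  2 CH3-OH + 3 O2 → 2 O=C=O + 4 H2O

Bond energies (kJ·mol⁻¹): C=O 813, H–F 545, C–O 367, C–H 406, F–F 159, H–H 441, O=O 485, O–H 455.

Reaction II, by 1847 kJ

Reaction I:
  Bonds broken (reactants):
    H–F: 2 × 545 = 1090
    Σ(broken) = 1090 kJ
  Bonds formed (products):
    F–F: 1 × 159 = 159
    H–H: 1 × 441 = 441
    Σ(formed) = 600 kJ
  ΔH_I = 1090 − 600 = +490 kJ
Reaction II:
  Bonds broken (reactants):
    C–H: 6 × 406 = 2436
    C–O: 2 × 367 = 734
    O–H: 2 × 455 = 910
    O=O: 3 × 485 = 1455
    Σ(broken) = 5535 kJ
  Bonds formed (products):
    C=O: 4 × 813 = 3252
    O–H: 8 × 455 = 3640
    Σ(formed) = 6892 kJ
  ΔH_II = 5535 − 6892 = −1357 kJ
ΔH_I − ΔH_II = +1847 kJ, so reaction II has the more negative ΔH; |ΔH_I − ΔH_II| = 1847 kJ.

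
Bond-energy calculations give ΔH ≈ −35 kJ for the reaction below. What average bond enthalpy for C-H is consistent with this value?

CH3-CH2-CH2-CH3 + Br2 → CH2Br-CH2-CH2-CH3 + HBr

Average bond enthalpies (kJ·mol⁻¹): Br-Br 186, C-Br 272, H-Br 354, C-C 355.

Let D be the C-H bond energy.
Σ(broken) = 1×186 + 3×355 + 10×D = 1251 + 10D
Σ(formed) = 1×272 + 3×355 + 9×D + 1×354 = 1691 + 9D
ΔH = Σ(broken) − Σ(formed) = (1251 + 10D) − (1691 + 9D) = −440 + D
Setting this equal to −35 kJ gives D = 405 kJ/mol.

D(C-H) ≈ 405 kJ/mol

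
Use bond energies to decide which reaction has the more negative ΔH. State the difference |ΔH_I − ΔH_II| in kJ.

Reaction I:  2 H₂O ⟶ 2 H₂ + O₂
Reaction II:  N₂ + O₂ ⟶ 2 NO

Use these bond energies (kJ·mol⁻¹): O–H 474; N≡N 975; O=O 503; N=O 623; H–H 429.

Reaction II, by 303 kJ

Reaction I:
  Bonds broken (reactants):
    O–H: 4 × 474 = 1896
    Σ(broken) = 1896 kJ
  Bonds formed (products):
    H–H: 2 × 429 = 858
    O=O: 1 × 503 = 503
    Σ(formed) = 1361 kJ
  ΔH_I = 1896 − 1361 = +535 kJ
Reaction II:
  Bonds broken (reactants):
    N≡N: 1 × 975 = 975
    O=O: 1 × 503 = 503
    Σ(broken) = 1478 kJ
  Bonds formed (products):
    N=O: 2 × 623 = 1246
    Σ(formed) = 1246 kJ
  ΔH_II = 1478 − 1246 = +232 kJ
ΔH_I − ΔH_II = +303 kJ, so reaction II has the more negative ΔH; |ΔH_I − ΔH_II| = 303 kJ.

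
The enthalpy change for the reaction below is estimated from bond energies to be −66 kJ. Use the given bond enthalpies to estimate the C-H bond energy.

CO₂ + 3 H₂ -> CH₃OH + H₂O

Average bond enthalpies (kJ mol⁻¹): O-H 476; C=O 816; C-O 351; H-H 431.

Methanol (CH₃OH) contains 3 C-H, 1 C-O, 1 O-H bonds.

Let D be the C-H bond energy.
Σ(broken) = 2×816 + 3×431 = 2925
Σ(formed) = 3×D + 1×351 + 3×476 = 1779 + 3D
ΔH = Σ(broken) − Σ(formed) = (2925) − (1779 + 3D) = +1146 − 3D
Setting this equal to −66 kJ gives 3D = 1212, so D = 404 kJ/mol.

D(C-H) ≈ 404 kJ/mol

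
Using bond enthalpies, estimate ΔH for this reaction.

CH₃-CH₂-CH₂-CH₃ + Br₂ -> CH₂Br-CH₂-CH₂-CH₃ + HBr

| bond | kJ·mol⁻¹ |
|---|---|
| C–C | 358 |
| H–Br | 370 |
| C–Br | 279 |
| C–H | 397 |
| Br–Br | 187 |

ΔH ≈ −65 kJ

Bonds broken (reactants):
  Br–Br: 1 × 187 = 187
  C–C: 3 × 358 = 1074
  C–H: 10 × 397 = 3970
  Σ(broken) = 5231 kJ
Bonds formed (products):
  C–Br: 1 × 279 = 279
  C–C: 3 × 358 = 1074
  C–H: 9 × 397 = 3573
  H–Br: 1 × 370 = 370
  Σ(formed) = 5296 kJ
ΔH = Σ(broken) − Σ(formed) = 5231 − 5296 = −65 kJ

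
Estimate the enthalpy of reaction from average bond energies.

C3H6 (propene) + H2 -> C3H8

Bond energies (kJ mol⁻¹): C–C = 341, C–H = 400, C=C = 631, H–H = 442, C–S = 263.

ΔH ≈ −68 kJ

Bonds broken (reactants):
  C–C: 1 × 341 = 341
  C–H: 6 × 400 = 2400
  C=C: 1 × 631 = 631
  H–H: 1 × 442 = 442
  Σ(broken) = 3814 kJ
Bonds formed (products):
  C–C: 2 × 341 = 682
  C–H: 8 × 400 = 3200
  Σ(formed) = 3882 kJ
ΔH = Σ(broken) − Σ(formed) = 3814 − 3882 = −68 kJ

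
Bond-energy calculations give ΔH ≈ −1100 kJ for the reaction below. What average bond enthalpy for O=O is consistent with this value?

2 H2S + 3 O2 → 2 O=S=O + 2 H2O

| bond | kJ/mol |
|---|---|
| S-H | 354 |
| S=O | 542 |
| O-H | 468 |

D(O=O) ≈ 508 kJ/mol

Let D be the O=O bond energy.
Σ(broken) = 3×D + 4×354 = 1416 + 3D
Σ(formed) = 4×468 + 4×542 = 4040
ΔH = Σ(broken) − Σ(formed) = (1416 + 3D) − (4040) = −2624 + 3D
Setting this equal to −1100 kJ gives 3D = 1524, so D = 508 kJ/mol.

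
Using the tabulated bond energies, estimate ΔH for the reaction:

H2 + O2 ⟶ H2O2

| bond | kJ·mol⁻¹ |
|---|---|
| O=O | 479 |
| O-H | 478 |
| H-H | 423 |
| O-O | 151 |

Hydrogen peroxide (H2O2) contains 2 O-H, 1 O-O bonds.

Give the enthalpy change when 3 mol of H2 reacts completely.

ΔH = −615 kJ

Bonds broken (reactants):
  H-H: 1 × 423 = 423
  O=O: 1 × 479 = 479
  Σ(broken) = 902 kJ
Bonds formed (products):
  O-H: 2 × 478 = 956
  O-O: 1 × 151 = 151
  Σ(formed) = 1107 kJ
ΔH = Σ(broken) − Σ(formed) = 902 − 1107 = −205 kJ
For 3× the reaction as written: 3 × (−205) = −615 kJ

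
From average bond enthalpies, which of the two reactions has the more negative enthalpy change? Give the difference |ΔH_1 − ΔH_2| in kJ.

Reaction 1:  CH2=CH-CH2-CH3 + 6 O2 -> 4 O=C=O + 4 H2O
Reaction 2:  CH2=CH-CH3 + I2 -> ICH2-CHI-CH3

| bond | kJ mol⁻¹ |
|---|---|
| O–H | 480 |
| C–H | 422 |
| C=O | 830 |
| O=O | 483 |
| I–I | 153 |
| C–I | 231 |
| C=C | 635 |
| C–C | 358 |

Reaction 1, by 2823 kJ

Reaction 1:
  Bonds broken (reactants):
    C–C: 2 × 358 = 716
    C–H: 8 × 422 = 3376
    C=C: 1 × 635 = 635
    O=O: 6 × 483 = 2898
    Σ(broken) = 7625 kJ
  Bonds formed (products):
    C=O: 8 × 830 = 6640
    O–H: 8 × 480 = 3840
    Σ(formed) = 10480 kJ
  ΔH_1 = 7625 − 10480 = −2855 kJ
Reaction 2:
  Bonds broken (reactants):
    C–C: 1 × 358 = 358
    C–H: 6 × 422 = 2532
    C=C: 1 × 635 = 635
    I–I: 1 × 153 = 153
    Σ(broken) = 3678 kJ
  Bonds formed (products):
    C–C: 2 × 358 = 716
    C–H: 6 × 422 = 2532
    C–I: 2 × 231 = 462
    Σ(formed) = 3710 kJ
  ΔH_2 = 3678 − 3710 = −32 kJ
ΔH_1 − ΔH_2 = −2823 kJ, so reaction 1 has the more negative ΔH; |ΔH_1 − ΔH_2| = 2823 kJ.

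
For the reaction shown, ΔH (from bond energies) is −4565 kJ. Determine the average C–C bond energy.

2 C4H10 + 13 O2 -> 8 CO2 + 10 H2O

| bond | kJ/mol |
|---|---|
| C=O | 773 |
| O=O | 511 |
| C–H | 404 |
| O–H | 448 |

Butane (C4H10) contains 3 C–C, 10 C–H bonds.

D(C–C) ≈ 340 kJ/mol

Let D be the C–C bond energy.
Σ(broken) = 6×D + 20×404 + 13×511 = 14723 + 6D
Σ(formed) = 16×773 + 20×448 = 21328
ΔH = Σ(broken) − Σ(formed) = (14723 + 6D) − (21328) = −6605 + 6D
Setting this equal to −4565 kJ gives 6D = 2040, so D = 340 kJ/mol.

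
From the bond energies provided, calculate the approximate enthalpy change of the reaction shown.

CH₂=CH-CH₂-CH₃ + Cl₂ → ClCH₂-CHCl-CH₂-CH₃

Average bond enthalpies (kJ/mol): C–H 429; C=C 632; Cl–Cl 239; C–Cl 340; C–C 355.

ΔH ≈ −164 kJ

Bonds broken (reactants):
  C–C: 2 × 355 = 710
  C–H: 8 × 429 = 3432
  C=C: 1 × 632 = 632
  Cl–Cl: 1 × 239 = 239
  Σ(broken) = 5013 kJ
Bonds formed (products):
  C–C: 3 × 355 = 1065
  C–Cl: 2 × 340 = 680
  C–H: 8 × 429 = 3432
  Σ(formed) = 5177 kJ
ΔH = Σ(broken) − Σ(formed) = 5013 − 5177 = −164 kJ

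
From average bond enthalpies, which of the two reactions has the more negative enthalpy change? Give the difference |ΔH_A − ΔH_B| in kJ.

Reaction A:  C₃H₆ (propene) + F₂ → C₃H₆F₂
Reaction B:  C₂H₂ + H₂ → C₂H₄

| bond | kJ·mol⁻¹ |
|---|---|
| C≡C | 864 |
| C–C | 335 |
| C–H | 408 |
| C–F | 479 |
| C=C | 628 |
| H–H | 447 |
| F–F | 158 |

Reaction A, by 374 kJ

Reaction A:
  Bonds broken (reactants):
    C–C: 1 × 335 = 335
    C–H: 6 × 408 = 2448
    C=C: 1 × 628 = 628
    F–F: 1 × 158 = 158
    Σ(broken) = 3569 kJ
  Bonds formed (products):
    C–C: 2 × 335 = 670
    C–F: 2 × 479 = 958
    C–H: 6 × 408 = 2448
    Σ(formed) = 4076 kJ
  ΔH_A = 3569 − 4076 = −507 kJ
Reaction B:
  Bonds broken (reactants):
    C≡C: 1 × 864 = 864
    C–H: 2 × 408 = 816
    H–H: 1 × 447 = 447
    Σ(broken) = 2127 kJ
  Bonds formed (products):
    C–H: 4 × 408 = 1632
    C=C: 1 × 628 = 628
    Σ(formed) = 2260 kJ
  ΔH_B = 2127 − 2260 = −133 kJ
ΔH_A − ΔH_B = −374 kJ, so reaction A has the more negative ΔH; |ΔH_A − ΔH_B| = 374 kJ.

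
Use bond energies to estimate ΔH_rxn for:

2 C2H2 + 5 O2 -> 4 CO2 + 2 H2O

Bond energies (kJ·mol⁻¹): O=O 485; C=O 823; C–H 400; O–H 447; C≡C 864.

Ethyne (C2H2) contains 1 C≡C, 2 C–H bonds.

Bonds broken (reactants):
  C≡C: 2 × 864 = 1728
  C–H: 4 × 400 = 1600
  O=O: 5 × 485 = 2425
  Σ(broken) = 5753 kJ
Bonds formed (products):
  C=O: 8 × 823 = 6584
  O–H: 4 × 447 = 1788
  Σ(formed) = 8372 kJ
ΔH = Σ(broken) − Σ(formed) = 5753 − 8372 = −2619 kJ

ΔH ≈ −2619 kJ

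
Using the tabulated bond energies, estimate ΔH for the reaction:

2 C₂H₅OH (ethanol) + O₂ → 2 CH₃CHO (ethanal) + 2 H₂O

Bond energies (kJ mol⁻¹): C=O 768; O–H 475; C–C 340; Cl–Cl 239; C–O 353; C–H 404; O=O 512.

Bonds broken (reactants):
  C–C: 2 × 340 = 680
  C–H: 10 × 404 = 4040
  C–O: 2 × 353 = 706
  O–H: 2 × 475 = 950
  O=O: 1 × 512 = 512
  Σ(broken) = 6888 kJ
Bonds formed (products):
  C–C: 2 × 340 = 680
  C–H: 8 × 404 = 3232
  C=O: 2 × 768 = 1536
  O–H: 4 × 475 = 1900
  Σ(formed) = 7348 kJ
ΔH = Σ(broken) − Σ(formed) = 6888 − 7348 = −460 kJ

ΔH ≈ −460 kJ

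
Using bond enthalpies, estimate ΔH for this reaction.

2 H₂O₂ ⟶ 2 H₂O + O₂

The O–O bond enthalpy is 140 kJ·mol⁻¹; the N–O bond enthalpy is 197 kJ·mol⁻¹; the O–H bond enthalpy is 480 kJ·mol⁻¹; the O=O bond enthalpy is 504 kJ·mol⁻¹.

ΔH ≈ −224 kJ

Bonds broken (reactants):
  O–H: 4 × 480 = 1920
  O–O: 2 × 140 = 280
  Σ(broken) = 2200 kJ
Bonds formed (products):
  O–H: 4 × 480 = 1920
  O=O: 1 × 504 = 504
  Σ(formed) = 2424 kJ
ΔH = Σ(broken) − Σ(formed) = 2200 − 2424 = −224 kJ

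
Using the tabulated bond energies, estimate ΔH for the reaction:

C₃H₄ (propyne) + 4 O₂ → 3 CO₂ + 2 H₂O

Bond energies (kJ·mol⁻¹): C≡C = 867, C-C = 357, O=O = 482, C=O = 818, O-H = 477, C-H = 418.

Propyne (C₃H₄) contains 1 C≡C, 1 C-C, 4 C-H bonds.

ΔH ≈ −1992 kJ

Bonds broken (reactants):
  C≡C: 1 × 867 = 867
  C-C: 1 × 357 = 357
  C-H: 4 × 418 = 1672
  O=O: 4 × 482 = 1928
  Σ(broken) = 4824 kJ
Bonds formed (products):
  C=O: 6 × 818 = 4908
  O-H: 4 × 477 = 1908
  Σ(formed) = 6816 kJ
ΔH = Σ(broken) − Σ(formed) = 4824 − 6816 = −1992 kJ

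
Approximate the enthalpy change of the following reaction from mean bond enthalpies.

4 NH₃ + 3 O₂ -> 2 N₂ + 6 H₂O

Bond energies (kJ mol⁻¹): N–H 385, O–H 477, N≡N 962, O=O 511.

Bonds broken (reactants):
  N–H: 12 × 385 = 4620
  O=O: 3 × 511 = 1533
  Σ(broken) = 6153 kJ
Bonds formed (products):
  N≡N: 2 × 962 = 1924
  O–H: 12 × 477 = 5724
  Σ(formed) = 7648 kJ
ΔH = Σ(broken) − Σ(formed) = 6153 − 7648 = −1495 kJ

ΔH ≈ −1495 kJ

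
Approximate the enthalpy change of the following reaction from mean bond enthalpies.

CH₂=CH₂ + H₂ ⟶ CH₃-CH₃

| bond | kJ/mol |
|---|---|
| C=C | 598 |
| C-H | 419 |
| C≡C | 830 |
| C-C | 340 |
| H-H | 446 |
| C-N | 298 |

Bonds broken (reactants):
  C-H: 4 × 419 = 1676
  C=C: 1 × 598 = 598
  H-H: 1 × 446 = 446
  Σ(broken) = 2720 kJ
Bonds formed (products):
  C-C: 1 × 340 = 340
  C-H: 6 × 419 = 2514
  Σ(formed) = 2854 kJ
ΔH = Σ(broken) − Σ(formed) = 2720 − 2854 = −134 kJ

ΔH ≈ −134 kJ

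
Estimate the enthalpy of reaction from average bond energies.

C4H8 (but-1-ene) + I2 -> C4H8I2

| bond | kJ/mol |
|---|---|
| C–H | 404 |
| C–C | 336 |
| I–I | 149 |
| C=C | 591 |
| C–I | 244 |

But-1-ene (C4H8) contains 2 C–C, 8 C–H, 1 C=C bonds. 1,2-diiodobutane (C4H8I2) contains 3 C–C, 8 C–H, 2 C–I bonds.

Bonds broken (reactants):
  C–C: 2 × 336 = 672
  C–H: 8 × 404 = 3232
  C=C: 1 × 591 = 591
  I–I: 1 × 149 = 149
  Σ(broken) = 4644 kJ
Bonds formed (products):
  C–C: 3 × 336 = 1008
  C–H: 8 × 404 = 3232
  C–I: 2 × 244 = 488
  Σ(formed) = 4728 kJ
ΔH = Σ(broken) − Σ(formed) = 4644 − 4728 = −84 kJ

ΔH ≈ −84 kJ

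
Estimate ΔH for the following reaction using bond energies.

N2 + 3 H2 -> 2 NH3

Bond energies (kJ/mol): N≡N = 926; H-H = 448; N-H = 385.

ΔH ≈ −40 kJ

Bonds broken (reactants):
  H-H: 3 × 448 = 1344
  N≡N: 1 × 926 = 926
  Σ(broken) = 2270 kJ
Bonds formed (products):
  N-H: 6 × 385 = 2310
  Σ(formed) = 2310 kJ
ΔH = Σ(broken) − Σ(formed) = 2270 − 2310 = −40 kJ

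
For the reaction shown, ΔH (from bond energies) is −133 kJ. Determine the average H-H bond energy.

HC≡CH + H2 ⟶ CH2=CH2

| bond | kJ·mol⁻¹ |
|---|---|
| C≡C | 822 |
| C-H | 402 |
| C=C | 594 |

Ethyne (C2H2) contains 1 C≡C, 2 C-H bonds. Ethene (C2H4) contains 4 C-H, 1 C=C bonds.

D(H-H) ≈ 443 kJ/mol

Let D be the H-H bond energy.
Σ(broken) = 1×822 + 2×402 + 1×D = 1626 + D
Σ(formed) = 4×402 + 1×594 = 2202
ΔH = Σ(broken) − Σ(formed) = (1626 + D) − (2202) = −576 + D
Setting this equal to −133 kJ gives D = 443 kJ/mol.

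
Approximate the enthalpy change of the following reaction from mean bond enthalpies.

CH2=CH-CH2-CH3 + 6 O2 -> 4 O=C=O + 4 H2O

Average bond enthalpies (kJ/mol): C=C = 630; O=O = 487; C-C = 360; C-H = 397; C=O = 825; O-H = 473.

Bonds broken (reactants):
  C-C: 2 × 360 = 720
  C-H: 8 × 397 = 3176
  C=C: 1 × 630 = 630
  O=O: 6 × 487 = 2922
  Σ(broken) = 7448 kJ
Bonds formed (products):
  C=O: 8 × 825 = 6600
  O-H: 8 × 473 = 3784
  Σ(formed) = 10384 kJ
ΔH = Σ(broken) − Σ(formed) = 7448 − 10384 = −2936 kJ

ΔH ≈ −2936 kJ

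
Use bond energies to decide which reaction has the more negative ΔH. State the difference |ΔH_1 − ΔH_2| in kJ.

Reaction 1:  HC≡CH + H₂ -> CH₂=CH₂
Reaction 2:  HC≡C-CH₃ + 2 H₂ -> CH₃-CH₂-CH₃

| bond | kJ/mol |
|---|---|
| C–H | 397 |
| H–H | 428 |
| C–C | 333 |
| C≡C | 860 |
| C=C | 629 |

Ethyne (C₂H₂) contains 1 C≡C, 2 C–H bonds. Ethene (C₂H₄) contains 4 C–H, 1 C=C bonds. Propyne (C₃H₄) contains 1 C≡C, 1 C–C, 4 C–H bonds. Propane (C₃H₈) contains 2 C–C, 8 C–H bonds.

Reaction 2, by 70 kJ

Reaction 1:
  Bonds broken (reactants):
    C≡C: 1 × 860 = 860
    C–H: 2 × 397 = 794
    H–H: 1 × 428 = 428
    Σ(broken) = 2082 kJ
  Bonds formed (products):
    C–H: 4 × 397 = 1588
    C=C: 1 × 629 = 629
    Σ(formed) = 2217 kJ
  ΔH_1 = 2082 − 2217 = −135 kJ
Reaction 2:
  Bonds broken (reactants):
    C≡C: 1 × 860 = 860
    C–C: 1 × 333 = 333
    C–H: 4 × 397 = 1588
    H–H: 2 × 428 = 856
    Σ(broken) = 3637 kJ
  Bonds formed (products):
    C–C: 2 × 333 = 666
    C–H: 8 × 397 = 3176
    Σ(formed) = 3842 kJ
  ΔH_2 = 3637 − 3842 = −205 kJ
ΔH_1 − ΔH_2 = +70 kJ, so reaction 2 has the more negative ΔH; |ΔH_1 − ΔH_2| = 70 kJ.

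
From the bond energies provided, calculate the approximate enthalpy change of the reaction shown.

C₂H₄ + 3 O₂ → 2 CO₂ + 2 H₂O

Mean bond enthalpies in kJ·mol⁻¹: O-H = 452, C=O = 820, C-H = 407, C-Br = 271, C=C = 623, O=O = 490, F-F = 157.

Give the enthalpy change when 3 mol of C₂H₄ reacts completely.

Bonds broken (reactants):
  C-H: 4 × 407 = 1628
  C=C: 1 × 623 = 623
  O=O: 3 × 490 = 1470
  Σ(broken) = 3721 kJ
Bonds formed (products):
  C=O: 4 × 820 = 3280
  O-H: 4 × 452 = 1808
  Σ(formed) = 5088 kJ
ΔH = Σ(broken) − Σ(formed) = 3721 − 5088 = −1367 kJ
For 3× the reaction as written: 3 × (−1367) = −4101 kJ

ΔH = −4101 kJ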